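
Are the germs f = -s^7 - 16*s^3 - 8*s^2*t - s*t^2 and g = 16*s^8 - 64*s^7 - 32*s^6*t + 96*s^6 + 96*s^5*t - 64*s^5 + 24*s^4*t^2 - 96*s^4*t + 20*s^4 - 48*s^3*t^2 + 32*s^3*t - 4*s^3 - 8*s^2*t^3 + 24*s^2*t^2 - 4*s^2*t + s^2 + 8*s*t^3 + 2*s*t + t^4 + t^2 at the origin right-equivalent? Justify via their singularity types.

No.

The Hessian of f at 0 has rank 0. Corank 2; j^3 = -s*(4*s + t)^2 has shape L^2 M (L != M), so D-series; mu = 8 gives D_8. The Hessian of g at 0 has rank 1. Corank 1: A-series; mu = 3 gives A_3. f is D_8 but g is A_3, hence not right-equivalent.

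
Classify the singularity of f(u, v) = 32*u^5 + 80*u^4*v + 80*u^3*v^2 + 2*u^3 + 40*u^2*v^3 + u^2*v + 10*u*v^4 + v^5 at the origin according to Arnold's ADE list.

D6

The Hessian of f at 0 has rank 0. Corank 2; j^3 = u^2*(2*u + v) has shape L^2 M (L != M), so D-series; mu = 6 gives D_6.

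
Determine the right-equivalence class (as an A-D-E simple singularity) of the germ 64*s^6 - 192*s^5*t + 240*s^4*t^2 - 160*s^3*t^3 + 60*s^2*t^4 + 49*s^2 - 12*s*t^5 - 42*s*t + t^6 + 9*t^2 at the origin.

A_{5}

The Hessian of f at 0 has rank 1. Corank 1: A-series; mu = 5 gives A_5.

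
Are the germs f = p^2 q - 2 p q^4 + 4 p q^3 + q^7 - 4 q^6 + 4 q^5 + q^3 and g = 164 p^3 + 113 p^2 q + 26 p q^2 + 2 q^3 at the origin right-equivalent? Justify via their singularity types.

The Hessian of f at 0 is [[0, 0], [0, 0]] with rank 0, so corank 2. A Groebner basis of the Jacobian ideal J(f) in C{p,q} is {q^3, p^2 + 3*q^2, p*q}; counting standard monomials gives mu = 4. Corank 2; j^3 = q*(p^2 + q^2) splits into three distinct lines over C (the quadratic factor has nonzero discriminant), so D_4. The Hessian of g at 0 is [[0, 0], [0, 0]] with rank 0, so corank 2. A Groebner basis of the Jacobian ideal J(g) in C{p,q} is {q^3, p^2 - 2*q^2/23, p*q + 7*q^2/23}; counting standard monomials gives mu = 4. Corank 2; j^3 = (4*p + q)*(41*p^2 + 18*p*q + 2*q^2) splits into three distinct lines over C (the quadratic factor has nonzero discriminant), so D_4. Both have type D_4, hence right-equivalent.

Yes.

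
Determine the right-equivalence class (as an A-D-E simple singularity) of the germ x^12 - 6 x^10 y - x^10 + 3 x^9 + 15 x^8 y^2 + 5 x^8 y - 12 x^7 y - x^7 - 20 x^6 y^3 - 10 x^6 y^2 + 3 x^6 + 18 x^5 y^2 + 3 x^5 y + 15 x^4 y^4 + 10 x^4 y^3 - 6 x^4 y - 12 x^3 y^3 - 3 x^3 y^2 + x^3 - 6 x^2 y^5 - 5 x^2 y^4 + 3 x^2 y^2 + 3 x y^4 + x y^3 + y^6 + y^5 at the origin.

The Hessian of f at 0 is [[0, 0], [0, 0]] with rank 0, so corank 2. A Groebner basis of the Jacobian ideal J(f) in C{x,y} is {-x^2 + y^4 - y^3/3, x^3, x^2*y + x^2/3 + y^3/9, x^2 + x*y^2 + y^3/3}; counting standard monomials gives mu = 7. Corank 2; j^3 = x^3 is a perfect cube, so E-series; the 4-jet and mu = 7 give E_7.

E_7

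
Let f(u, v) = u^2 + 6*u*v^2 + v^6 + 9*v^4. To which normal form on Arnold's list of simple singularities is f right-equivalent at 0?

A_5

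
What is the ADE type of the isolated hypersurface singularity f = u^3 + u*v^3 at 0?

E_{7}

The Hessian of f at 0 has rank 0. Corank 2; j^3 = u^3 is a perfect cube, so E-series; the 4-jet and mu = 7 give E_7.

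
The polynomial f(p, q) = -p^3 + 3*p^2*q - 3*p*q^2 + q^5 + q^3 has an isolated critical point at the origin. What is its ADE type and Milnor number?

Type E8, Milnor number mu = 8.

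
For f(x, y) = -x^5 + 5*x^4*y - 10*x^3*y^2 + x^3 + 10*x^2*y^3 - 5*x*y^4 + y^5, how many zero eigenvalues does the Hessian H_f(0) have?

2

Hessian at 0 has rank 0.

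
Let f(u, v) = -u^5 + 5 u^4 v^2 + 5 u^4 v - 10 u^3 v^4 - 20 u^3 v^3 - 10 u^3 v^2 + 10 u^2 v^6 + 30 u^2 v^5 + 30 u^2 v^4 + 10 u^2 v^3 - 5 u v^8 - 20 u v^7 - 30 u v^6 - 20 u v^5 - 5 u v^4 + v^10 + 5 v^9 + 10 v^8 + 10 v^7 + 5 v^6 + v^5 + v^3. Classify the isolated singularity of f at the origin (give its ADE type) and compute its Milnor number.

Type E8, Milnor number mu = 8.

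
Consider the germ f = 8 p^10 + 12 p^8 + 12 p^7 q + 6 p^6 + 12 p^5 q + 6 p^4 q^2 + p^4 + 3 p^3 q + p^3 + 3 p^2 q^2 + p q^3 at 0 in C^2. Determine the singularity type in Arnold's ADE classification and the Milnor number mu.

The Hessian of f at 0 has rank 0. Corank 2; j^3 = p^3 is a perfect cube, so E-series; the 4-jet and mu = 7 give E_7.

Type E_{7}, Milnor number mu = 7.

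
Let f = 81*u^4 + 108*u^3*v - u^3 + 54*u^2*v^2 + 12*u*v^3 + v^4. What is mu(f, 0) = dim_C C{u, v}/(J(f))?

6

The Hessian of f at 0 has rank 0. Corank 2; j^3 = -u^3 is a perfect cube, so E-series; the 4-jet and mu = 6 give E_6.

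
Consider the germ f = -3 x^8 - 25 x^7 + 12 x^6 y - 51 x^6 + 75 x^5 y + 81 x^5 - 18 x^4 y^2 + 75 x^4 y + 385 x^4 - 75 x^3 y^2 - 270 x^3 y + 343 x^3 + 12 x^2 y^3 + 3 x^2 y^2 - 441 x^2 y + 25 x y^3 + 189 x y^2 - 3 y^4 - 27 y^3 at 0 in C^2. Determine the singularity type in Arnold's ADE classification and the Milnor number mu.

The Hessian of f at 0 has rank 0. Corank 2; j^3 = (7*x - 3*y)^3 is a perfect cube, so E-series; the 4-jet and mu = 7 give E_7.

Type E7, Milnor number mu = 7.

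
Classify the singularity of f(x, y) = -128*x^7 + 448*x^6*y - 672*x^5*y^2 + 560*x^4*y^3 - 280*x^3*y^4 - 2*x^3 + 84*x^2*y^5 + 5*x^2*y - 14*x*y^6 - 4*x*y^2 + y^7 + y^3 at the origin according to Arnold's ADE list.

The Hessian of f at 0 has rank 0. Corank 2; j^3 = -(x - y)^2*(2*x - y) has shape L^2 M (L != M), so D-series; mu = 8 gives D_8.

D8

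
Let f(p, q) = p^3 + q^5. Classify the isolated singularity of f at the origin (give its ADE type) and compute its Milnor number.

The Hessian of f at 0 has rank 0. Corank 2; j^3 = p^3 is a perfect cube, so E-series; the 5-jet and mu = 8 give E_8.

Type E8, Milnor number mu = 8.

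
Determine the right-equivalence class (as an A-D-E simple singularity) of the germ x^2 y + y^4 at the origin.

D5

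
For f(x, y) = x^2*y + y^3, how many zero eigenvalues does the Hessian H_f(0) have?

2

Hessian at 0 has rank 0.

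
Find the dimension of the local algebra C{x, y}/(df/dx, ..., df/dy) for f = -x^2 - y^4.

3

The Hessian of f at 0 has rank 1. Corank 1: A-series; mu = 3 gives A_3.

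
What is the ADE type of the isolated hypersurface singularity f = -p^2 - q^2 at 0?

A1

The Hessian of f at 0 has rank 2. Corank 0: nondegenerate Morse point, so A_1.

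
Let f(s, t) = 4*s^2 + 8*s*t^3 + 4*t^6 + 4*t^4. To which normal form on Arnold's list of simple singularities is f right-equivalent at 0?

The Hessian of f at 0 has rank 1. Corank 1: A-series; mu = 3 gives A_3.

A_{3}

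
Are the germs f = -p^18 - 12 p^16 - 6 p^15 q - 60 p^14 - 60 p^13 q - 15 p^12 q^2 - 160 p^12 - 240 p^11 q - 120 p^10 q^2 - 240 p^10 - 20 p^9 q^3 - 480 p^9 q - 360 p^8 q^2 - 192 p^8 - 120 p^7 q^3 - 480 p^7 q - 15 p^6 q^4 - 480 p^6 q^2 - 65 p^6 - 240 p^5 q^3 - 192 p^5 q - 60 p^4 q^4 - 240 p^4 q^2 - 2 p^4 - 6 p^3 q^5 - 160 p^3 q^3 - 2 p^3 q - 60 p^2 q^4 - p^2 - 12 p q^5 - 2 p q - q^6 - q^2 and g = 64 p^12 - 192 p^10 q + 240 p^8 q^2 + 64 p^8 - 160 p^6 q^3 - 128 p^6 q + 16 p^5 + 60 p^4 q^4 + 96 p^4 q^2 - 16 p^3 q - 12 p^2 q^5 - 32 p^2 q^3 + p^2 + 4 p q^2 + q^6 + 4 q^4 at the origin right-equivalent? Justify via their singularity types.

Yes.

The Hessian of f at 0 is [[-2, -2], [-2, -2]] with rank 1, so corank 1. A Groebner basis of the Jacobian ideal J(f) in C{p,q} is {p*q^2 + p + q, -p + q^3 - q, p^2 + 2*p*q + q^2}; counting standard monomials gives mu = 5. Corank 1: A-series; mu = 5 gives A_5. The Hessian of g at 0 is [[2, 0], [0, 0]] with rank 1, so corank 1. A Groebner basis of the Jacobian ideal J(g) in C{p,q} is {p^3, p^2*q, p/2 + q^2}; counting standard monomials gives mu = 5. Corank 1: A-series; mu = 5 gives A_5. Both have type A_5, hence right-equivalent.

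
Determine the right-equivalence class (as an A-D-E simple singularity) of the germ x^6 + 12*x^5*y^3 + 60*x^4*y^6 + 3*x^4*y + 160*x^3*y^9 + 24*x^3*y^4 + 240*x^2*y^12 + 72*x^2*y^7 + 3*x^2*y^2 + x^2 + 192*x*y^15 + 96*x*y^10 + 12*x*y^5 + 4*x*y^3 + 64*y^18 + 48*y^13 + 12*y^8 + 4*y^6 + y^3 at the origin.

A_{2}

The Hessian of f at 0 has rank 1. Corank 1: A-series; mu = 2 gives A_2.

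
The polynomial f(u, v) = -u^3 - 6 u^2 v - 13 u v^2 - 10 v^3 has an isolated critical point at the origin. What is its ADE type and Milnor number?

The Hessian of f at 0 has rank 0. Corank 2; j^3 = -(u + 2*v)*(u^2 + 4*u*v + 5*v^2) splits into three distinct lines over C (the quadratic factor has nonzero discriminant), so D_4.

Type D_{4}, Milnor number mu = 4.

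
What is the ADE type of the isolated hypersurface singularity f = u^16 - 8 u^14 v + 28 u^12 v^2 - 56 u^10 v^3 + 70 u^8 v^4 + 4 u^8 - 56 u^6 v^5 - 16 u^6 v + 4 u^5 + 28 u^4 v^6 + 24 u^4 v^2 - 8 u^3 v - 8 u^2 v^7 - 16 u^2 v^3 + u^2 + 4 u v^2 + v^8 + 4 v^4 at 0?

A_{7}

The Hessian of f at 0 has rank 1. Corank 1: A-series; mu = 7 gives A_7.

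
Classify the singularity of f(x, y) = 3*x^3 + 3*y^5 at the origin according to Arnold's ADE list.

E_{8}

The Hessian of f at 0 has rank 0. Corank 2; j^3 = 3*x^3 is a perfect cube, so E-series; the 5-jet and mu = 8 give E_8.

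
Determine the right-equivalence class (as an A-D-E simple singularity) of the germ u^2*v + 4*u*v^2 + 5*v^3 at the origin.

The Hessian of f at 0 is [[0, 0], [0, 0]] with rank 0, so corank 2. A Groebner basis of the Jacobian ideal J(f) in C{u,v} is {v^3, u^2 - v^2, u*v + 2*v^2}; counting standard monomials gives mu = 4. Corank 2; j^3 = v*(u^2 + 4*u*v + 5*v^2) splits into three distinct lines over C (the quadratic factor has nonzero discriminant), so D_4.

D_4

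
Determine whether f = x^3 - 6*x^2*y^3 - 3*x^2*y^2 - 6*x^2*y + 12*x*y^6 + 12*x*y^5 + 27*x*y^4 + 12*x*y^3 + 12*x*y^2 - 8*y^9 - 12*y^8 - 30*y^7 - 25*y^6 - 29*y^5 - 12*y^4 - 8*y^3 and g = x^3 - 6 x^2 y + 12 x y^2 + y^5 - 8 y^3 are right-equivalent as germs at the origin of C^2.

Yes.

The Hessian of f at 0 is [[0, 0], [0, 0]] with rank 0, so corank 2. A Groebner basis of the Jacobian ideal J(f) in C{x,y} is {-x^2/4 + x*y^3 + x*y^2/2 + x*y - y^3 - y^2, y^4, x^3 - 3*x^2 - 6*x*y^2 + 12*x*y + 4*y^3 - 12*y^2, x^2*y - x^2/2 - 3*x*y^2 + 2*x*y + 2*y^3 - 2*y^2}; counting standard monomials gives mu = 8. Corank 2; j^3 = (x - 2*y)^3 is a perfect cube, so E-series; the 5-jet and mu = 8 give E_8. The Hessian of g at 0 is [[0, 0], [0, 0]] with rank 0, so corank 2. A Groebner basis of the Jacobian ideal J(g) in C{x,y} is {y^4, x^2 - 4*x*y + 4*y^2}; counting standard monomials gives mu = 8. Corank 2; j^3 = (x - 2*y)^3 is a perfect cube, so E-series; the 5-jet and mu = 8 give E_8. Both have type E_8, hence right-equivalent.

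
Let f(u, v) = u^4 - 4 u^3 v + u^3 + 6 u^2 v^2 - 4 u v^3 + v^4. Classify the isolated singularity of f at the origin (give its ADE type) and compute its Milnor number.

The Hessian of f at 0 is [[0, 0], [0, 0]] with rank 0, so corank 2. A Groebner basis of the Jacobian ideal J(f) in C{u,v} is {v^4, u*v^2 - v^3/3, u^2}; counting standard monomials gives mu = 6. Corank 2; j^3 = u^3 is a perfect cube, so E-series; the 4-jet and mu = 6 give E_6.

Type E_{6}, Milnor number mu = 6.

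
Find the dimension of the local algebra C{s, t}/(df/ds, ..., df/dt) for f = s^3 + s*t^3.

7

The Hessian of f at 0 is [[0, 0], [0, 0]] with rank 0, so corank 2. A Groebner basis of the Jacobian ideal J(f) in C{s,t} is {s^3, s*t^2, 3*s^2 + t^3}; counting standard monomials gives mu = 7. Corank 2; j^3 = s^3 is a perfect cube, so E-series; the 4-jet and mu = 7 give E_7.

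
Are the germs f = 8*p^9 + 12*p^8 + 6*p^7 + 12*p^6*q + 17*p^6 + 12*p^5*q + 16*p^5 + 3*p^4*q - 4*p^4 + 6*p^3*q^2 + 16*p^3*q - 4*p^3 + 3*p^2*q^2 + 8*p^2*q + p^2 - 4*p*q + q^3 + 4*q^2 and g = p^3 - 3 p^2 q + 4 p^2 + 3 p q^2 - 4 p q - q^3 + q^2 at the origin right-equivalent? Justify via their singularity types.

Yes.

The Hessian of f at 0 has rank 1. Corank 1: A-series; mu = 2 gives A_2. The Hessian of g at 0 has rank 1. Corank 1: A-series; mu = 2 gives A_2. Both have type A_2, hence right-equivalent.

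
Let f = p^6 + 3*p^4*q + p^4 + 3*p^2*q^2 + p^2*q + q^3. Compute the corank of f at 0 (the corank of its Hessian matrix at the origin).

2

Hessian at 0 has rank 0.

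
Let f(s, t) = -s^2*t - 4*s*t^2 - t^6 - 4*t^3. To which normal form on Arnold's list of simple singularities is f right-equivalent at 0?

D_{7}

The Hessian of f at 0 has rank 0. Corank 2; j^3 = -t*(s + 2*t)^2 has shape L^2 M (L != M), so D-series; mu = 7 gives D_7.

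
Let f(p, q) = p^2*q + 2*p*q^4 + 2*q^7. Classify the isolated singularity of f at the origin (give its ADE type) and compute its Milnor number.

Type D_8, Milnor number mu = 8.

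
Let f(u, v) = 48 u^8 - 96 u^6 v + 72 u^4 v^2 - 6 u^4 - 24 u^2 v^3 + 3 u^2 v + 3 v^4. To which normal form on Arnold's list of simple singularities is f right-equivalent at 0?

D_{5}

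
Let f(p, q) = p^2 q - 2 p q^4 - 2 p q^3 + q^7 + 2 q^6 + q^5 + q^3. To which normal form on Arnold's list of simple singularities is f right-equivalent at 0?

D4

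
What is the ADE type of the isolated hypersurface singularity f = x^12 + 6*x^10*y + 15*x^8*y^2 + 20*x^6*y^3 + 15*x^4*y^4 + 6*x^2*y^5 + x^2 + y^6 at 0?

A_5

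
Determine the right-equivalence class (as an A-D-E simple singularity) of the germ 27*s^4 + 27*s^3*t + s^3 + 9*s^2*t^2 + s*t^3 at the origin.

The Hessian of f at 0 is [[0, 0], [0, 0]] with rank 0, so corank 2. A Groebner basis of the Jacobian ideal J(f) in C{s,t} is {s^2/3 + t^4 + t^3/9, s^3, s^2*t - s^2/9 - t^3/27, 2*s^2/3 + s*t^2 + 2*t^3/9}; counting standard monomials gives mu = 7. Corank 2; j^3 = s^3 is a perfect cube, so E-series; the 4-jet and mu = 7 give E_7.

E_{7}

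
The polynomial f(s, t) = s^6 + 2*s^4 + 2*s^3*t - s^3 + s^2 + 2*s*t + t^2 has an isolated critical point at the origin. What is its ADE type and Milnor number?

The Hessian of f at 0 is [[2, 2], [2, 2]] with rank 1, so corank 1. A Groebner basis of the Jacobian ideal J(f) in C{s,t} is {t^2, s + t}; counting standard monomials gives mu = 2. Corank 1: A-series; mu = 2 gives A_2.

Type A2, Milnor number mu = 2.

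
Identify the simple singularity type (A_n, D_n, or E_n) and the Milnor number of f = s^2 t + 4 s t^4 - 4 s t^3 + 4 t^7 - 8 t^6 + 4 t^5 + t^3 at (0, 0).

The Hessian of f at 0 has rank 0. Corank 2; j^3 = t*(s^2 + t^2) splits into three distinct lines over C (the quadratic factor has nonzero discriminant), so D_4.

Type D4, Milnor number mu = 4.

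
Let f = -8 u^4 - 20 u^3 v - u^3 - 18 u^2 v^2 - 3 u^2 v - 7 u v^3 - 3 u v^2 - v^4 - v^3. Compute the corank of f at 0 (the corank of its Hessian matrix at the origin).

2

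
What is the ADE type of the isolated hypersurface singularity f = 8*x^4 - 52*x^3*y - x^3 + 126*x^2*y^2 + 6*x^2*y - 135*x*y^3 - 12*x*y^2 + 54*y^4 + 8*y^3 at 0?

E7

The Hessian of f at 0 is [[0, 0], [0, 0]] with rank 0, so corank 2. A Groebner basis of the Jacobian ideal J(f) in C{x,y} is {3*x^2/4 - 3*x*y + y^4 - y^3/4 + 3*y^2, x^3 - 21*x^2/2 + 42*x*y - 9*y^3/2 - 42*y^2, x^2*y - 15*x^2/4 + 15*x*y - 11*y^3/4 - 15*y^2, -x^2 + x*y^2 + 4*x*y - 5*y^3/3 - 4*y^2}; counting standard monomials gives mu = 7. Corank 2; j^3 = -(x - 2*y)^3 is a perfect cube, so E-series; the 4-jet and mu = 7 give E_7.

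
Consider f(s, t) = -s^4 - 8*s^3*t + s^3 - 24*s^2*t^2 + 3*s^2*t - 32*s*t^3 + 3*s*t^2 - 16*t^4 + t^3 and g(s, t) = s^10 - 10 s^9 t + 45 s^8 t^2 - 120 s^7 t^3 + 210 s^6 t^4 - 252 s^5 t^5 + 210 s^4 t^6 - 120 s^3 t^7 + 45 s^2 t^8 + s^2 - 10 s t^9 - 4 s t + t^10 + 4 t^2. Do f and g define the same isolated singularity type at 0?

The Hessian of f at 0 is [[0, 0], [0, 0]] with rank 0, so corank 2. A Groebner basis of the Jacobian ideal J(f) in C{s,t} is {t^4, s*t^2 + 4*t^3/3, s^2 + 2*s*t + t^2}; counting standard monomials gives mu = 6. Corank 2; j^3 = (s + t)^3 is a perfect cube, so E-series; the 4-jet and mu = 6 give E_6. The Hessian of g at 0 is [[2, -4], [-4, 8]] with rank 1, so corank 1. A Groebner basis of the Jacobian ideal J(g) in C{s,t} is {t^9, s - 2*t}; counting standard monomials gives mu = 9. Corank 1: A-series; mu = 9 gives A_9. f is E_6 but g is A_9, hence not right-equivalent.

No.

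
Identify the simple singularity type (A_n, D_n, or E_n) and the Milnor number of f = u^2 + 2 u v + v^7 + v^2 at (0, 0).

The Hessian of f at 0 is [[2, 2], [2, 2]] with rank 1, so corank 1. A Groebner basis of the Jacobian ideal J(f) in C{u,v} is {v^6, u + v}; counting standard monomials gives mu = 6. Corank 1: A-series; mu = 6 gives A_6.

Type A6, Milnor number mu = 6.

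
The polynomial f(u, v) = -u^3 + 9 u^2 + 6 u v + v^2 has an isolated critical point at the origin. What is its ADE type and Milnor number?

Type A_{2}, Milnor number mu = 2.

The Hessian of f at 0 has rank 1. Corank 1: A-series; mu = 2 gives A_2.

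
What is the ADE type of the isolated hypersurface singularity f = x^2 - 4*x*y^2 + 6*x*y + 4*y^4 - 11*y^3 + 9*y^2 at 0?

The Hessian of f at 0 has rank 1. Corank 1: A-series; mu = 2 gives A_2.

A_{2}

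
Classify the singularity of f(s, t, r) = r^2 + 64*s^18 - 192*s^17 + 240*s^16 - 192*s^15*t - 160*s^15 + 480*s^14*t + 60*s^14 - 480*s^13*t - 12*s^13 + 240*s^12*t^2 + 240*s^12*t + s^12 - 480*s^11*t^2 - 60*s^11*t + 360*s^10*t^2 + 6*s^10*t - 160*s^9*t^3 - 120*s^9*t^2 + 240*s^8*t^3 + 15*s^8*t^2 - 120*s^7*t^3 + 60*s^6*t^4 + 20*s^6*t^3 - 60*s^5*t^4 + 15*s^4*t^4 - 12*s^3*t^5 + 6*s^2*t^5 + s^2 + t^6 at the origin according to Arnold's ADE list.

A_{5}

The Hessian of f at 0 has rank 2. Corank 1: A-series; mu = 5 gives A_5.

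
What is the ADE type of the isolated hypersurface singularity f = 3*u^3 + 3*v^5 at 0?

The Hessian of f at 0 is [[0, 0], [0, 0]] with rank 0, so corank 2. A Groebner basis of the Jacobian ideal J(f) in C{u,v} is {v^4, u^2}; counting standard monomials gives mu = 8. Corank 2; j^3 = 3*u^3 is a perfect cube, so E-series; the 5-jet and mu = 8 give E_8.

E8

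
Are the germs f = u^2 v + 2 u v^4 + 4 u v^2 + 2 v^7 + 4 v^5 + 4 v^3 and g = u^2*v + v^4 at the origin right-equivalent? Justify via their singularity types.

No.

The Hessian of f at 0 has rank 0. Corank 2; j^3 = v*(u + 2*v)^2 has shape L^2 M (L != M), so D-series; mu = 8 gives D_8. The Hessian of g at 0 has rank 0. Corank 2; j^3 = u^2*v has shape L^2 M (L != M), so D-series; mu = 5 gives D_5. f is D_8 but g is D_5, hence not right-equivalent.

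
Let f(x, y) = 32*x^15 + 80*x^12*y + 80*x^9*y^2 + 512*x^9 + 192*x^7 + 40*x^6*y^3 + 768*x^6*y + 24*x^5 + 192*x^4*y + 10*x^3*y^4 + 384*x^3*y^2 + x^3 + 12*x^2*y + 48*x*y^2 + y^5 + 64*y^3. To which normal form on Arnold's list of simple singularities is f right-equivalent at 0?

E8

The Hessian of f at 0 has rank 0. Corank 2; j^3 = (x + 4*y)^3 is a perfect cube, so E-series; the 5-jet and mu = 8 give E_8.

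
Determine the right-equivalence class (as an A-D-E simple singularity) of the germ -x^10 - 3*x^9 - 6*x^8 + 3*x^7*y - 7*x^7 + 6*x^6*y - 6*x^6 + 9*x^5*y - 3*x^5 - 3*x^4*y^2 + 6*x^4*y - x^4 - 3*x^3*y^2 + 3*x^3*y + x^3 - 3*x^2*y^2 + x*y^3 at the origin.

The Hessian of f at 0 is [[0, 0], [0, 0]] with rank 0, so corank 2. A Groebner basis of the Jacobian ideal J(f) in C{x,y} is {3*x^2 + y^4 + y^3, x^3, x^2*y - x^2 - y^3/3, -2*x^2 + x*y^2 - 2*y^3/3}; counting standard monomials gives mu = 7. Corank 2; j^3 = x^3 is a perfect cube, so E-series; the 4-jet and mu = 7 give E_7.

E_7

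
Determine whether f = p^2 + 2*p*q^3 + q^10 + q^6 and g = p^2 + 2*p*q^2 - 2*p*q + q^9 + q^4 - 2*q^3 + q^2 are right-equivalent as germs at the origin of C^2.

No.

The Hessian of f at 0 has rank 1. Corank 1: A-series; mu = 9 gives A_9. The Hessian of g at 0 has rank 1. Corank 1: A-series; mu = 8 gives A_8. f is A_9 but g is A_8, hence not right-equivalent.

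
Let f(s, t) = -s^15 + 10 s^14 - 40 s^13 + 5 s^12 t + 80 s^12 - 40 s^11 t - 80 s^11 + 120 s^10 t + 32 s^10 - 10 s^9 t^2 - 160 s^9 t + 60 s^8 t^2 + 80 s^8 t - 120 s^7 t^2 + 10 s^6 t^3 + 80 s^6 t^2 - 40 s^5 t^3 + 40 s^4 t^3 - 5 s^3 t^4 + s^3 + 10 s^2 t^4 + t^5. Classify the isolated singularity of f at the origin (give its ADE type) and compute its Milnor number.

Type E_8, Milnor number mu = 8.

The Hessian of f at 0 is [[0, 0], [0, 0]] with rank 0, so corank 2. A Groebner basis of the Jacobian ideal J(f) in C{s,t} is {t^4, s^2}; counting standard monomials gives mu = 8. Corank 2; j^3 = s^3 is a perfect cube, so E-series; the 5-jet and mu = 8 give E_8.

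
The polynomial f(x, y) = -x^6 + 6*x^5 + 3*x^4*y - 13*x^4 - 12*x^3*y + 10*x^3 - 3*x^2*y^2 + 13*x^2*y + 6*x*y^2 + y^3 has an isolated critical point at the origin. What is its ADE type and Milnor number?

Type D_{4}, Milnor number mu = 4.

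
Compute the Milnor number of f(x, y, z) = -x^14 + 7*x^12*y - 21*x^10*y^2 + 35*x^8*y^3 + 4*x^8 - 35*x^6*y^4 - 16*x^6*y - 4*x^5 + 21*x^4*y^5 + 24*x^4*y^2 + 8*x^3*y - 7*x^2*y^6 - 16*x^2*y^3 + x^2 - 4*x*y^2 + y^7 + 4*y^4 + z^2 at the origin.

6

The Hessian of f at 0 is [[2, 0, 0], [0, 0, 0], [0, 0, 2]] with rank 2, so corank 1. A Groebner basis of the Jacobian ideal J(f) in C{x,y,z} is {x^3, x^2*y + x/4 - y^2/2, -x^2/2 + x*y^2, -x*y/2 + y^3, z}; counting standard monomials gives mu = 6. Corank 1: A-series; mu = 6 gives A_6.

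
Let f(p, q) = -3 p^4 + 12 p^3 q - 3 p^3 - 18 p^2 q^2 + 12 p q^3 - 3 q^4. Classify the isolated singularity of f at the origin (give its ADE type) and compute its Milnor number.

Type E6, Milnor number mu = 6.

The Hessian of f at 0 has rank 0. Corank 2; j^3 = -3*p^3 is a perfect cube, so E-series; the 4-jet and mu = 6 give E_6.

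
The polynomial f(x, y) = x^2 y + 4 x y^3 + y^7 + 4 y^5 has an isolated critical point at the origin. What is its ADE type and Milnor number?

The Hessian of f at 0 is [[0, 0], [0, 0]] with rank 0, so corank 2. A Groebner basis of the Jacobian ideal J(f) in C{x,y} is {x^2*y^2 + 4*x^2/7 + 8*x*y^2/7, x^3 - 8*x^2/7 - 16*x*y^2/7, x*y/2 + y^3}; counting standard monomials gives mu = 8. Corank 2; j^3 = x^2*y has shape L^2 M (L != M), so D-series; mu = 8 gives D_8.

Type D_{8}, Milnor number mu = 8.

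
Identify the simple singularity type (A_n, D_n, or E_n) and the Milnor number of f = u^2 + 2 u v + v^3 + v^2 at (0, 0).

Type A_{2}, Milnor number mu = 2.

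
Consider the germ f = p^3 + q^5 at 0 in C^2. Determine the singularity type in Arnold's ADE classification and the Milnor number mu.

The Hessian of f at 0 has rank 0. Corank 2; j^3 = p^3 is a perfect cube, so E-series; the 5-jet and mu = 8 give E_8.

Type E_{8}, Milnor number mu = 8.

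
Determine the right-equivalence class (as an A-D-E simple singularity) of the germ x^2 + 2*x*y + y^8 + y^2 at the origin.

A7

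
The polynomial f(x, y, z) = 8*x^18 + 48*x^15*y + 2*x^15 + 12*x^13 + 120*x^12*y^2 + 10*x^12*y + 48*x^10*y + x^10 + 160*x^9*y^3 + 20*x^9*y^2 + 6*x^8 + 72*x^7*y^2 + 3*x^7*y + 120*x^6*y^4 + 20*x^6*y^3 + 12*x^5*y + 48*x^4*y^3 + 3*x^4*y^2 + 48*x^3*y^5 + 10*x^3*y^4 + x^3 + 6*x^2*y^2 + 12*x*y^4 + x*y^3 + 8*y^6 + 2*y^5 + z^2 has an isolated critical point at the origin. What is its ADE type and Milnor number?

The Hessian of f at 0 is [[0, 0, 0], [0, 0, 0], [0, 0, 2]] with rank 1, so corank 2. A Groebner basis of the Jacobian ideal J(f) in C{x,y,z} is {-x^2/4 + y^4 - y^3/12, x^3, x^2*y + x^2/12 + y^3/36, x^2/2 + x*y^2 + y^3/6, z}; counting standard monomials gives mu = 7. Corank 2; j^3 = x^3 is a perfect cube, so E-series; the 4-jet and mu = 7 give E_7.

Type E_7, Milnor number mu = 7.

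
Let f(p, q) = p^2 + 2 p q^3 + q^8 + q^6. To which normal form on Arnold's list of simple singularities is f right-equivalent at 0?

A7

The Hessian of f at 0 has rank 1. Corank 1: A-series; mu = 7 gives A_7.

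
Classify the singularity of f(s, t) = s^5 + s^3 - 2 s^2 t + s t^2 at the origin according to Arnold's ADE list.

D_{6}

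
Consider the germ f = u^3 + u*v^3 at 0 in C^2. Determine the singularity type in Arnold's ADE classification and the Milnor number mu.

Type E7, Milnor number mu = 7.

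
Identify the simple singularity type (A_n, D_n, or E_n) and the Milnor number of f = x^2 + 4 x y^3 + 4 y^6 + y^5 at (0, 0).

The Hessian of f at 0 is [[2, 0], [0, 0]] with rank 1, so corank 1. A Groebner basis of the Jacobian ideal J(f) in C{x,y} is {x/2 + y^3, x^2, x*y}; counting standard monomials gives mu = 4. Corank 1: A-series; mu = 4 gives A_4.

Type A_{4}, Milnor number mu = 4.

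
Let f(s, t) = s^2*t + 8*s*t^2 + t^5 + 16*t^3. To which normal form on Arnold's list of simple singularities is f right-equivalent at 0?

D_6

The Hessian of f at 0 has rank 0. Corank 2; j^3 = t*(s + 4*t)^2 has shape L^2 M (L != M), so D-series; mu = 6 gives D_6.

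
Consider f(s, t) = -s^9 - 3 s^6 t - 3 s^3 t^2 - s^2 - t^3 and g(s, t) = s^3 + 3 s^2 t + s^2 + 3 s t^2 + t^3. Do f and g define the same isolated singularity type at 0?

Yes.

The Hessian of f at 0 has rank 1. Corank 1: A-series; mu = 2 gives A_2. The Hessian of g at 0 has rank 1. Corank 1: A-series; mu = 2 gives A_2. Both have type A_2, hence right-equivalent.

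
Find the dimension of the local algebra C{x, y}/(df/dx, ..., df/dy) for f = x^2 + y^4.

3

The Hessian of f at 0 is [[2, 0], [0, 0]] with rank 1, so corank 1. A Groebner basis of the Jacobian ideal J(f) in C{x,y} is {y^3, x}; counting standard monomials gives mu = 3. Corank 1: A-series; mu = 3 gives A_3.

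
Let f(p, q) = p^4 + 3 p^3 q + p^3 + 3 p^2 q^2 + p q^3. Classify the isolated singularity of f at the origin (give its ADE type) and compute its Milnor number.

Type E_7, Milnor number mu = 7.

The Hessian of f at 0 has rank 0. Corank 2; j^3 = p^3 is a perfect cube, so E-series; the 4-jet and mu = 7 give E_7.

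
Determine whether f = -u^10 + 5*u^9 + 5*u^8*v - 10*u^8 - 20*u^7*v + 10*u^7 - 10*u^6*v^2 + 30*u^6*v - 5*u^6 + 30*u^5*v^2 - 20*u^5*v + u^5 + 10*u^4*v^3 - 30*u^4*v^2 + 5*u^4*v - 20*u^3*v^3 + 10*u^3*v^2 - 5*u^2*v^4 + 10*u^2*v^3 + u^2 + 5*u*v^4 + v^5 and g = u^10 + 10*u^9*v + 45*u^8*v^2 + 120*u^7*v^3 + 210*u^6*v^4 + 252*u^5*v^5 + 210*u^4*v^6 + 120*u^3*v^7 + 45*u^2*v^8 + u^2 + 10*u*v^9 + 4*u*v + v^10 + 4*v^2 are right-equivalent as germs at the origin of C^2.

The Hessian of f at 0 is [[2, 0], [0, 0]] with rank 1, so corank 1. A Groebner basis of the Jacobian ideal J(f) in C{u,v} is {v^4, u}; counting standard monomials gives mu = 4. Corank 1: A-series; mu = 4 gives A_4. The Hessian of g at 0 is [[2, 4], [4, 8]] with rank 1, so corank 1. A Groebner basis of the Jacobian ideal J(g) in C{u,v} is {v^9, u + 2*v}; counting standard monomials gives mu = 9. Corank 1: A-series; mu = 9 gives A_9. f is A_4 but g is A_9, hence not right-equivalent.

No.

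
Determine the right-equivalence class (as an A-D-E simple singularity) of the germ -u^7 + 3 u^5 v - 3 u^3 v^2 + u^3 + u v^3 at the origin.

The Hessian of f at 0 has rank 0. Corank 2; j^3 = u^3 is a perfect cube, so E-series; the 4-jet and mu = 7 give E_7.

E7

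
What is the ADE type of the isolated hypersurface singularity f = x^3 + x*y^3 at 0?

E_{7}

The Hessian of f at 0 has rank 0. Corank 2; j^3 = x^3 is a perfect cube, so E-series; the 4-jet and mu = 7 give E_7.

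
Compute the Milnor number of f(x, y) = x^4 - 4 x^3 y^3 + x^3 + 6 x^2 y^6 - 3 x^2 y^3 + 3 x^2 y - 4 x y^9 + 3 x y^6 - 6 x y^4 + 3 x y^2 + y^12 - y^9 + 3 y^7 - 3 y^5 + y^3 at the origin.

The Hessian of f at 0 is [[0, 0], [0, 0]] with rank 0, so corank 2. A Groebner basis of the Jacobian ideal J(f) in C{x,y} is {y^4, x*y^2 + 2*y^3/3, x^2 + 2*x*y + y^2}; counting standard monomials gives mu = 6. Corank 2; j^3 = (x + y)^3 is a perfect cube, so E-series; the 4-jet and mu = 6 give E_6.

6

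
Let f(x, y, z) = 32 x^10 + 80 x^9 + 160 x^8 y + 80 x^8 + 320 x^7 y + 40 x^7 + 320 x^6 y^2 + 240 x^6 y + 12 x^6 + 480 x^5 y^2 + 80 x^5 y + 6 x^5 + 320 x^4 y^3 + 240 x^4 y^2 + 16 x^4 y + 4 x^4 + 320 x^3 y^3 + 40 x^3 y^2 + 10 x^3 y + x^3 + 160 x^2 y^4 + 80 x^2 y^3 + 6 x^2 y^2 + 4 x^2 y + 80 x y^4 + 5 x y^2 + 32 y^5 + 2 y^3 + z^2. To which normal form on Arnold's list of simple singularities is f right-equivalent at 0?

D_{6}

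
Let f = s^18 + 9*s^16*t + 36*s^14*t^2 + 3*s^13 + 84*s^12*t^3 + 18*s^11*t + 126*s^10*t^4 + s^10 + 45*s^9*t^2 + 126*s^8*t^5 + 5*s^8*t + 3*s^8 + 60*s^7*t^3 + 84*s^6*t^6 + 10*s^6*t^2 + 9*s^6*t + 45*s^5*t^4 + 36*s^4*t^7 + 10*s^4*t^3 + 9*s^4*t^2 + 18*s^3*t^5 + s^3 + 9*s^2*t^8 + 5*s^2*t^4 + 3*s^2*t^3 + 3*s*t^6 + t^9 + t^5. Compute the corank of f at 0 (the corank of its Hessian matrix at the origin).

The Hessian at 0 is [[0, 0], [0, 0]] of rank 0; hence corank 2.

2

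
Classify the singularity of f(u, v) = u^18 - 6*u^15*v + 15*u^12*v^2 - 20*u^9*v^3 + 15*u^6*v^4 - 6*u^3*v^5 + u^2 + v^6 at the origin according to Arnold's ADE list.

The Hessian of f at 0 is [[2, 0], [0, 0]] with rank 1, so corank 1. A Groebner basis of the Jacobian ideal J(f) in C{u,v} is {v^5, u}; counting standard monomials gives mu = 5. Corank 1: A-series; mu = 5 gives A_5.

A_{5}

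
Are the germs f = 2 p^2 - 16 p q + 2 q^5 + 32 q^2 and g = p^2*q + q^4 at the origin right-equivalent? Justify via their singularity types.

No.

The Hessian of f at 0 is [[4, -16], [-16, 64]] with rank 1, so corank 1. A Groebner basis of the Jacobian ideal J(f) in C{p,q} is {q^4, p - 4*q}; counting standard monomials gives mu = 4. Corank 1: A-series; mu = 4 gives A_4. The Hessian of g at 0 is [[0, 0], [0, 0]] with rank 0, so corank 2. A Groebner basis of the Jacobian ideal J(g) in C{p,q} is {p^3, p^2/4 + q^3, p*q}; counting standard monomials gives mu = 5. Corank 2; j^3 = p^2*q has shape L^2 M (L != M), so D-series; mu = 5 gives D_5. f is A_4 but g is D_5, hence not right-equivalent.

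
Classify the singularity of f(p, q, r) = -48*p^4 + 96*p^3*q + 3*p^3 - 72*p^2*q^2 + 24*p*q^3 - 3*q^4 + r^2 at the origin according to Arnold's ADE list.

The Hessian of f at 0 is [[0, 0, 0], [0, 0, 0], [0, 0, 2]] with rank 1, so corank 2. A Groebner basis of the Jacobian ideal J(f) in C{p,q,r} is {q^4, p*q^2 - q^3/6, p^2, r}; counting standard monomials gives mu = 6. Corank 2; j^3 = 3*p^3 is a perfect cube, so E-series; the 4-jet and mu = 6 give E_6.

E6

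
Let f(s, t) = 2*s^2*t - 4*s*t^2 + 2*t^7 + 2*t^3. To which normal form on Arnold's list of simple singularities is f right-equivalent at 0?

The Hessian of f at 0 is [[0, 0], [0, 0]] with rank 0, so corank 2. A Groebner basis of the Jacobian ideal J(f) in C{s,t} is {s^2/7 + t^6 - t^2/7, s^3 - t^3, s*t - t^2}; counting standard monomials gives mu = 8. Corank 2; j^3 = 2*t*(s - t)^2 has shape L^2 M (L != M), so D-series; mu = 8 gives D_8.

D8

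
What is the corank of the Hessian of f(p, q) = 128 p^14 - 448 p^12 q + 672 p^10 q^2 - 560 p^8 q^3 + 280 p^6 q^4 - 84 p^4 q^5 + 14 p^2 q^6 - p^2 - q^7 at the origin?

Hessian at 0 has rank 1.

1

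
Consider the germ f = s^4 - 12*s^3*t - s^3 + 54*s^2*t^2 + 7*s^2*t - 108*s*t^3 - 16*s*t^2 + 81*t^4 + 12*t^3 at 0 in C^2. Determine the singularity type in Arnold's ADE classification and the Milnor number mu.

Type D_5, Milnor number mu = 5.

The Hessian of f at 0 is [[0, 0], [0, 0]] with rank 0, so corank 2. A Groebner basis of the Jacobian ideal J(f) in C{s,t} is {s*t^2 + s*t/2 - t^2, s*t/4 + t^3 - t^2/2, s^2 - 5*s*t + 6*t^2}; counting standard monomials gives mu = 5. Corank 2; j^3 = -(s - 3*t)*(s - 2*t)^2 has shape L^2 M (L != M), so D-series; mu = 5 gives D_5.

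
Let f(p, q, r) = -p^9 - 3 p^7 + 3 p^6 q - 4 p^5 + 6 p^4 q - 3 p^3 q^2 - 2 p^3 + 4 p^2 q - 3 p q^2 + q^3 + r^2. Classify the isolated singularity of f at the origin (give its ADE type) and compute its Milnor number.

The Hessian of f at 0 has rank 1. Corank 2; j^3 = -(p - q)*(2*p^2 - 2*p*q + q^2) splits into three distinct lines over C (the quadratic factor has nonzero discriminant), so D_4.

Type D_4, Milnor number mu = 4.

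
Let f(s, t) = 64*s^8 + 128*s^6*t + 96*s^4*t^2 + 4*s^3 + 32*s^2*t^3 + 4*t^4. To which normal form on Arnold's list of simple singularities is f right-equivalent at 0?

E_{6}

The Hessian of f at 0 has rank 0. Corank 2; j^3 = 4*s^3 is a perfect cube, so E-series; the 4-jet and mu = 6 give E_6.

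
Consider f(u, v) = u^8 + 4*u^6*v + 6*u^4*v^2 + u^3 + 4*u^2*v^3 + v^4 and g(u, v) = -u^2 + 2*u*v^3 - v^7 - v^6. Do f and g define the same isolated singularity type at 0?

The Hessian of f at 0 has rank 0. Corank 2; j^3 = u^3 is a perfect cube, so E-series; the 4-jet and mu = 6 give E_6. The Hessian of g at 0 has rank 1. Corank 1: A-series; mu = 6 gives A_6. f is E_6 but g is A_6, hence not right-equivalent.

No.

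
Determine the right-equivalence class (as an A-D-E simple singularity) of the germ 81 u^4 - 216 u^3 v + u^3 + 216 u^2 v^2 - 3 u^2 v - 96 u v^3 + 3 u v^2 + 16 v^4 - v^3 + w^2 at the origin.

E6

The Hessian of f at 0 has rank 1. Corank 2; j^3 = (u - v)^3 is a perfect cube, so E-series; the 4-jet and mu = 6 give E_6.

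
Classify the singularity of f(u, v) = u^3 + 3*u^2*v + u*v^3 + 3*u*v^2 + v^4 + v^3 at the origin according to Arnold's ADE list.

E_7

The Hessian of f at 0 is [[0, 0], [0, 0]] with rank 0, so corank 2. A Groebner basis of the Jacobian ideal J(f) in C{u,v} is {u^3 + 3*u^2*v + 6*u^2 + 12*u*v + 6*v^2, -3*u^2 + u*v^2 - 6*u*v - 3*v^2, 3*u^2 + 6*u*v + v^3 + 3*v^2}; counting standard monomials gives mu = 7. Corank 2; j^3 = (u + v)^3 is a perfect cube, so E-series; the 4-jet and mu = 7 give E_7.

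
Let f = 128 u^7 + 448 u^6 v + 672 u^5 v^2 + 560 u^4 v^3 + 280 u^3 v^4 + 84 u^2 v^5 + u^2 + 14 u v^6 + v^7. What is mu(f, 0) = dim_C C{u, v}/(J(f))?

6

The Hessian of f at 0 is [[2, 0], [0, 0]] with rank 1, so corank 1. A Groebner basis of the Jacobian ideal J(f) in C{u,v} is {v^6, u}; counting standard monomials gives mu = 6. Corank 1: A-series; mu = 6 gives A_6.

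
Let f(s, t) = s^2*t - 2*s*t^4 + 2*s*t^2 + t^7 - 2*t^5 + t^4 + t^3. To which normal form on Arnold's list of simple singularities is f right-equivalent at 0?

The Hessian of f at 0 is [[0, 0], [0, 0]] with rank 0, so corank 2. A Groebner basis of the Jacobian ideal J(f) in C{s,t} is {s^3 - s^2/4 + t^2/4, s^2/4 + t^3 - t^2/4, s*t + t^2}; counting standard monomials gives mu = 5. Corank 2; j^3 = t*(s + t)^2 has shape L^2 M (L != M), so D-series; mu = 5 gives D_5.

D5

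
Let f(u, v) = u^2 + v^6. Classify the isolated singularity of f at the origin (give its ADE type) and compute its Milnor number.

Type A_{5}, Milnor number mu = 5.

The Hessian of f at 0 has rank 1. Corank 1: A-series; mu = 5 gives A_5.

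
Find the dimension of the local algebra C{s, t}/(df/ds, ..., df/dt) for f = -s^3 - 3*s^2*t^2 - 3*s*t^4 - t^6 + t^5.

8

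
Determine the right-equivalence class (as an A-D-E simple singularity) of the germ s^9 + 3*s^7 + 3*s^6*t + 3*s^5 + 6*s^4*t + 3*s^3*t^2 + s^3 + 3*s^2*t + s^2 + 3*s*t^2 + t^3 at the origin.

A_2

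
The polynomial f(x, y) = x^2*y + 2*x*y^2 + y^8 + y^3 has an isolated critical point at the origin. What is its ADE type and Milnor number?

Type D_9, Milnor number mu = 9.

The Hessian of f at 0 has rank 0. Corank 2; j^3 = y*(x + y)^2 has shape L^2 M (L != M), so D-series; mu = 9 gives D_9.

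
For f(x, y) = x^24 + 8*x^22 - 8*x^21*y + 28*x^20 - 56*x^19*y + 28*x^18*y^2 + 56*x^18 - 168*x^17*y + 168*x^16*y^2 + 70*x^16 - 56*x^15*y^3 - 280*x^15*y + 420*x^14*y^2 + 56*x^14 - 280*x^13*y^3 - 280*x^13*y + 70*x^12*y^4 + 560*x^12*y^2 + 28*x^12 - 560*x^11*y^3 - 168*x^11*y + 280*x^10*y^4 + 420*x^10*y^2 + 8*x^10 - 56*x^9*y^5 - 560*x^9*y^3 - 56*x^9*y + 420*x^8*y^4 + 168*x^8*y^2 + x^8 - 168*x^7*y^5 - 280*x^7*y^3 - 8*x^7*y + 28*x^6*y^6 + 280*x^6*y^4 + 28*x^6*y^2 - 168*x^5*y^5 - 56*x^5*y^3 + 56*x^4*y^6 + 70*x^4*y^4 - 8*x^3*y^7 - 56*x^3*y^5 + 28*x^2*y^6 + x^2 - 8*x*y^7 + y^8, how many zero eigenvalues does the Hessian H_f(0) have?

1

Hessian at 0 has rank 1.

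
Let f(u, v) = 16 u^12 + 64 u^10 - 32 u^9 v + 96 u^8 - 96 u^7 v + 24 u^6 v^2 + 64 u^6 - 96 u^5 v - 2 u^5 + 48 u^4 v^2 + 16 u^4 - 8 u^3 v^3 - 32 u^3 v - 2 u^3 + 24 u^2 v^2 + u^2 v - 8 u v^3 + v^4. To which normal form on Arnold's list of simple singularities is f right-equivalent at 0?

D5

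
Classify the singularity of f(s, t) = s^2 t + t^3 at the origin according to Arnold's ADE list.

The Hessian of f at 0 is [[0, 0], [0, 0]] with rank 0, so corank 2. A Groebner basis of the Jacobian ideal J(f) in C{s,t} is {t^3, s^2 + 3*t^2, s*t}; counting standard monomials gives mu = 4. Corank 2; j^3 = t*(s^2 + t^2) splits into three distinct lines over C (the quadratic factor has nonzero discriminant), so D_4.

D_{4}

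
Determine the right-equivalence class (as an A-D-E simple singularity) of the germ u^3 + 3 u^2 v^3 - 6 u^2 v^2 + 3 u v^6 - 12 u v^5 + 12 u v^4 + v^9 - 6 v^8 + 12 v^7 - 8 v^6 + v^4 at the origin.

E_{6}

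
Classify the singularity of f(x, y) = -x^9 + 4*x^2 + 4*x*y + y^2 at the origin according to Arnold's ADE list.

A8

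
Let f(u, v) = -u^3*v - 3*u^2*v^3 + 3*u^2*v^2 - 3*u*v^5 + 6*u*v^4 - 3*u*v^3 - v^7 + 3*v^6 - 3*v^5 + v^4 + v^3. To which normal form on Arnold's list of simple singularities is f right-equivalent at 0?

E7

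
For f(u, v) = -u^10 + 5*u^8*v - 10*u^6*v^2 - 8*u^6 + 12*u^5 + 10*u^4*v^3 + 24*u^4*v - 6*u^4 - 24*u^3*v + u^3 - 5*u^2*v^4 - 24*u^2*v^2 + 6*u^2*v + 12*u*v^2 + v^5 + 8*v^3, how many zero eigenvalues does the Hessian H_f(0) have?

2

The Hessian at 0 is [[0, 0], [0, 0]] of rank 0; hence corank 2.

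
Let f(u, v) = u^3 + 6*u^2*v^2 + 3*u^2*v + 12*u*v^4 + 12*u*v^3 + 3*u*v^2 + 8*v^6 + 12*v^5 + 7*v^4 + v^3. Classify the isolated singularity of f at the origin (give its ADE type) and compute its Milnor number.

Type E6, Milnor number mu = 6.

The Hessian of f at 0 is [[0, 0], [0, 0]] with rank 0, so corank 2. A Groebner basis of the Jacobian ideal J(f) in C{u,v} is {u^3 + 3*u^2/4 + 3*u*v/2 + 3*v^2/4, u^2*v - u^2/2 - u*v - v^2/2, u^2/4 + u*v^2 + u*v/2 + v^2/4, v^3}; counting standard monomials gives mu = 6. Corank 2; j^3 = (u + v)^3 is a perfect cube, so E-series; the 4-jet and mu = 6 give E_6.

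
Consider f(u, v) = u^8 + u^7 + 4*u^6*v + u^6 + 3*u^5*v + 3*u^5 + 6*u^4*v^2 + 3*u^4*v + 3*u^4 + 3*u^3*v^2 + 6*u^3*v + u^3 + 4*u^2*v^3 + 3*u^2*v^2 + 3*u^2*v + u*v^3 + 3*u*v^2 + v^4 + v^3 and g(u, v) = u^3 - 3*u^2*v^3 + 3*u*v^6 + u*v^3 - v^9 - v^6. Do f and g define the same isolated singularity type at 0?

Yes.

The Hessian of f at 0 is [[0, 0], [0, 0]] with rank 0, so corank 2. A Groebner basis of the Jacobian ideal J(f) in C{u,v} is {3*u^2/4 + 3*u*v/2 + v^4 + v^3/4 + 3*v^2/4, u^3 - 3*u^2/2 - 3*u*v + v^3/2 - 3*v^2/2, u^2*v + 5*u^2/4 + 5*u*v/2 - 7*v^3/12 + 5*v^2/4, -3*u^2/4 + u*v^2 - 3*u*v/2 + 3*v^3/4 - 3*v^2/4}; counting standard monomials gives mu = 7. Corank 2; j^3 = (u + v)^3 is a perfect cube, so E-series; the 4-jet and mu = 7 give E_7. The Hessian of g at 0 is [[0, 0], [0, 0]] with rank 0, so corank 2. A Groebner basis of the Jacobian ideal J(g) in C{u,v} is {u^3, u*v^2, 3*u^2 + v^3}; counting standard monomials gives mu = 7. Corank 2; j^3 = u^3 is a perfect cube, so E-series; the 4-jet and mu = 7 give E_7. Both have type E_7, hence right-equivalent.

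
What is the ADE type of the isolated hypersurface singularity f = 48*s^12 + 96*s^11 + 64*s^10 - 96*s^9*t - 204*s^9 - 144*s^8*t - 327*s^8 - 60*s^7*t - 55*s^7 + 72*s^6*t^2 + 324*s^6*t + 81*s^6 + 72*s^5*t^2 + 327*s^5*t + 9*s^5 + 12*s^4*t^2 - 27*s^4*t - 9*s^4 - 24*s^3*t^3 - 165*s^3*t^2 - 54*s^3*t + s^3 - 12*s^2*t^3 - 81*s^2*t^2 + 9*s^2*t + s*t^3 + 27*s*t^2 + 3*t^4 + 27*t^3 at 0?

E7

The Hessian of f at 0 has rank 0. Corank 2; j^3 = (s + 3*t)^3 is a perfect cube, so E-series; the 4-jet and mu = 7 give E_7.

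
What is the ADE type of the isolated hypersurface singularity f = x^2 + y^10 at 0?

A9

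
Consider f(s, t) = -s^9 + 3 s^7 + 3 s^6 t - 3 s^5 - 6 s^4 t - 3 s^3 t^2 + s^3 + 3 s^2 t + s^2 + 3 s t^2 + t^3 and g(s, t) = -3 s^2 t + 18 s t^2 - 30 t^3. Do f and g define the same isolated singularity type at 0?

No.

The Hessian of f at 0 is [[2, 0], [0, 0]] with rank 1, so corank 1. A Groebner basis of the Jacobian ideal J(f) in C{s,t} is {t^2, s}; counting standard monomials gives mu = 2. Corank 1: A-series; mu = 2 gives A_2. The Hessian of g at 0 is [[0, 0], [0, 0]] with rank 0, so corank 2. A Groebner basis of the Jacobian ideal J(g) in C{s,t} is {t^3, s^2 - 6*t^2, s*t - 3*t^2}; counting standard monomials gives mu = 4. Corank 2; j^3 = -3*t*(s^2 - 6*s*t + 10*t^2) splits into three distinct lines over C (the quadratic factor has nonzero discriminant), so D_4. f is A_2 but g is D_4, hence not right-equivalent.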